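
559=559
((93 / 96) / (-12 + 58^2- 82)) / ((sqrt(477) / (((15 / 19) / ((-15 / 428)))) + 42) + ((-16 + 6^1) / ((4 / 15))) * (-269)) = 63023 * sqrt(53) / 163900408703312880 + 798922669 / 27316734783885480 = 0.00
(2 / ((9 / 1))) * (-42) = -28 / 3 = -9.33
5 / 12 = 0.42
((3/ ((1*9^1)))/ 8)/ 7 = 1/ 168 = 0.01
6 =6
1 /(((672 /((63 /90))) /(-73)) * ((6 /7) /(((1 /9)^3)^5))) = -511 /1185932920865178240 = -0.00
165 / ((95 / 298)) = 9834 / 19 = 517.58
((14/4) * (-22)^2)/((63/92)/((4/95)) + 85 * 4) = 623392/131105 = 4.75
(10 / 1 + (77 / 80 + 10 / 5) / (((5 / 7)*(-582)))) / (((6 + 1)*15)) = 775447 / 8148000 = 0.10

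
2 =2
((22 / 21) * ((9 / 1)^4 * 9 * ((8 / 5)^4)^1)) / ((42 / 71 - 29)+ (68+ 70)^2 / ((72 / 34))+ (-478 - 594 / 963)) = 6737302573056 / 141023640625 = 47.77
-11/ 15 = -0.73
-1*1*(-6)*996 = 5976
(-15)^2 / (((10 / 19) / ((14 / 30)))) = 399 / 2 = 199.50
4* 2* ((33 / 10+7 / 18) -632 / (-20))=12704 / 45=282.31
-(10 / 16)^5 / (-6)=3125 / 196608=0.02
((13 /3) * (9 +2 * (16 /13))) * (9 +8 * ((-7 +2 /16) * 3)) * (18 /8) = -17433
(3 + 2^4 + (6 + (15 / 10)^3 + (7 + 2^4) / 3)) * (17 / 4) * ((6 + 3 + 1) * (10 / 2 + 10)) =367625 / 16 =22976.56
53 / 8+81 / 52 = 851 / 104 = 8.18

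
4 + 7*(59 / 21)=71 / 3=23.67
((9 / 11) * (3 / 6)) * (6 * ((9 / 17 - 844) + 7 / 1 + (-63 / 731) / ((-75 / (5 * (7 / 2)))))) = -2053.11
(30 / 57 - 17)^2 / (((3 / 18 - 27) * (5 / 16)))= -9405024 / 290605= -32.36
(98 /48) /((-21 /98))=-343 /36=-9.53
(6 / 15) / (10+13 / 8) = 16 / 465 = 0.03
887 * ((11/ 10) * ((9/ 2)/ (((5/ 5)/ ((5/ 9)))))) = 9757/ 4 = 2439.25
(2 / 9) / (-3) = -2 / 27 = -0.07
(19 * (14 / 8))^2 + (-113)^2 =221993 / 16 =13874.56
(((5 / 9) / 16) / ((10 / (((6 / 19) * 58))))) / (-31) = -29 / 14136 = -0.00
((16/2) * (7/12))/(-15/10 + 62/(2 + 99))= -2828/537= -5.27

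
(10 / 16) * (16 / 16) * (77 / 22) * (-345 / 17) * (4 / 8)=-12075 / 544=-22.20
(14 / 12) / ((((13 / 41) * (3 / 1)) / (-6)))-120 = -4967 / 39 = -127.36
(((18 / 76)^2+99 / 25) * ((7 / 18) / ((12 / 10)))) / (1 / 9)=338289 / 28880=11.71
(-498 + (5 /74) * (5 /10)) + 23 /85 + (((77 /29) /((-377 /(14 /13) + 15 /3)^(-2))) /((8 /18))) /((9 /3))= 2417108612453 /10214960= 236624.38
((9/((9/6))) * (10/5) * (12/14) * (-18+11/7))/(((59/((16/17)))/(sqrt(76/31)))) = -264960 * sqrt(589)/1523557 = -4.22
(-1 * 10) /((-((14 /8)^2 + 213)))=160 /3457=0.05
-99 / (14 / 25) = -176.79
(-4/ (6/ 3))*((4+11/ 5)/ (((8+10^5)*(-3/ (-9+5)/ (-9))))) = 31/ 20835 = 0.00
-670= -670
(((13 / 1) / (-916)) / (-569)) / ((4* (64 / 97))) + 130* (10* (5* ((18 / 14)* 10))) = 78055511048827 / 933997568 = 83571.43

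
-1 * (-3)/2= 3/2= 1.50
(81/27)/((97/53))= 159/97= 1.64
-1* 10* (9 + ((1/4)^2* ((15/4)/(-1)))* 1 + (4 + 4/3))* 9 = -40605/32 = -1268.91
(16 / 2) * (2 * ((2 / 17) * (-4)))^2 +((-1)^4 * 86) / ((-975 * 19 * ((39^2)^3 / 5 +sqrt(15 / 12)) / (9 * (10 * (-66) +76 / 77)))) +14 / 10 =177707733426390431639023547 / 20940036990725206251687713-26183904 * sqrt(5) / 941939380205632115127821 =8.49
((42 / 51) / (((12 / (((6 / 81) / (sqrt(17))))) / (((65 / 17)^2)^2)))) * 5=624771875 * sqrt(17) / 1955143089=1.32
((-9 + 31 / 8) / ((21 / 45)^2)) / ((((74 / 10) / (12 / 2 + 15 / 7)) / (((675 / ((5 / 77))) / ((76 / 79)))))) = -16233463125 / 58016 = -279810.11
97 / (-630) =-97 / 630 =-0.15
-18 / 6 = -3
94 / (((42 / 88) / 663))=914056 / 7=130579.43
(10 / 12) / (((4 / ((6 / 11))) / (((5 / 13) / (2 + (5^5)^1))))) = 25 / 1788644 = 0.00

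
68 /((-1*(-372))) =17 /93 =0.18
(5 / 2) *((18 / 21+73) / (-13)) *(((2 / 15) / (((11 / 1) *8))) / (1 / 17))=-799 / 2184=-0.37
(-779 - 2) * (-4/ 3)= 3124/ 3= 1041.33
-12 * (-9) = 108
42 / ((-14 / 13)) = -39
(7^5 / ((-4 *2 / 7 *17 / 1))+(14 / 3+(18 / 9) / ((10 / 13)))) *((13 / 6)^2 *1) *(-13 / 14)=3844554467 / 1028160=3739.26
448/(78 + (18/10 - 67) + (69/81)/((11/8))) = 83160/2491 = 33.38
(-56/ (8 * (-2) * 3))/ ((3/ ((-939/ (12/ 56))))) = -1704.11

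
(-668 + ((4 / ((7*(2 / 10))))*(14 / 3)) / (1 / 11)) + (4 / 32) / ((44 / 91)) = -550255 / 1056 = -521.07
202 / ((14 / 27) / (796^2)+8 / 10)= 252.50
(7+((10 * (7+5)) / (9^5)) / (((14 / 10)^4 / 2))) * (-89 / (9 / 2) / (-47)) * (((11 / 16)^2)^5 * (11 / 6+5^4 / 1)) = 2872548168269735764729349 / 65939386353866822909952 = 43.56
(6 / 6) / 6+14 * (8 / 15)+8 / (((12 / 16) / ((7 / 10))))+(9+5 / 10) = 123 / 5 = 24.60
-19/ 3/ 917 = -19/ 2751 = -0.01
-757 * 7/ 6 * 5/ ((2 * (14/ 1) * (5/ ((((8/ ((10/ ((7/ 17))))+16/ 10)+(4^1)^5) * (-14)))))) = 38507833/ 85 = 453033.33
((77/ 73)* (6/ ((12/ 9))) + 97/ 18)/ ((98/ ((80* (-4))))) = -1065440/ 32193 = -33.10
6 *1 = 6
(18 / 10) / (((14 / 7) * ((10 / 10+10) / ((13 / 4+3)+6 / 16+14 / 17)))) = 0.61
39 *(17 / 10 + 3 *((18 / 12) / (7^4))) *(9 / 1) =7171281 / 12005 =597.36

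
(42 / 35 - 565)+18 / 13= -36557 / 65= -562.42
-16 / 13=-1.23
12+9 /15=12.60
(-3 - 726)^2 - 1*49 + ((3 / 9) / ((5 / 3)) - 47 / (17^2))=767861494 / 1445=531392.04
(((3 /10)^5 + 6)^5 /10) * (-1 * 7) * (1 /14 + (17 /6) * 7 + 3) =-12492787186133546399545488047361 /100000000000000000000000000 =-124927.87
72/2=36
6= 6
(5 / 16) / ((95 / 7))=7 / 304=0.02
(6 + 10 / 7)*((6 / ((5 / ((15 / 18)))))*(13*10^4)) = 6760000 / 7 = 965714.29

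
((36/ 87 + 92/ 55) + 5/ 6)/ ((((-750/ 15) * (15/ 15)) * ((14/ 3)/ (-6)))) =83829/ 1116500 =0.08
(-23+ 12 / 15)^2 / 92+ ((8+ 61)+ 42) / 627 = 2660189 / 480700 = 5.53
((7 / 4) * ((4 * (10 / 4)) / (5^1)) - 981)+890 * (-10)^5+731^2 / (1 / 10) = -167314735 / 2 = -83657367.50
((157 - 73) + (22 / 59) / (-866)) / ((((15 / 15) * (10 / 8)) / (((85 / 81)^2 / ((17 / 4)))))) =2918474320 / 167613867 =17.41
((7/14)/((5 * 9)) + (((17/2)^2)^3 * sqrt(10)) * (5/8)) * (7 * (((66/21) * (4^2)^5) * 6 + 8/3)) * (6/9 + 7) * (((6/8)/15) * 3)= 1193803937/675 + 28815524901809153 * sqrt(10)/768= 118649338569401.44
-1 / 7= -0.14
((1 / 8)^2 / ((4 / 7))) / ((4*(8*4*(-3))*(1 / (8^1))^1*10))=-7 / 122880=-0.00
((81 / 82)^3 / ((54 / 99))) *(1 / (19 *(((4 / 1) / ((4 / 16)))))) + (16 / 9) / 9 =5521545881 / 27153771264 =0.20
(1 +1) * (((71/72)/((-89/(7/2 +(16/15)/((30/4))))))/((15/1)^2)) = -116369/324405000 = -0.00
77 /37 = 2.08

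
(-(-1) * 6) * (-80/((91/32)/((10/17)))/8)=-19200/1547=-12.41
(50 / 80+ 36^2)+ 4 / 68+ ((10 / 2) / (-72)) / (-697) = 32536393 / 25092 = 1296.68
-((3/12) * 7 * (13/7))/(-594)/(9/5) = 65/21384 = 0.00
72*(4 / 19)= 288 / 19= 15.16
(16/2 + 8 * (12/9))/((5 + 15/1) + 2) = 28/33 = 0.85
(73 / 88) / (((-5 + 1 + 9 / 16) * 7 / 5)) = -146 / 847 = -0.17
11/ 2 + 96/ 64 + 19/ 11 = 96/ 11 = 8.73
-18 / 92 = -9 / 46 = -0.20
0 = 0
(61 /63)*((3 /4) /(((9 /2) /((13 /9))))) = 793 /3402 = 0.23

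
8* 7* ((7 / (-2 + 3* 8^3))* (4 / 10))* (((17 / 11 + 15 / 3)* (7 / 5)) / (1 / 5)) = 197568 / 42185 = 4.68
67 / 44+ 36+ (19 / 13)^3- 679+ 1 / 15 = -925531267 / 1450020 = -638.29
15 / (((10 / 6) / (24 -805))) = -7029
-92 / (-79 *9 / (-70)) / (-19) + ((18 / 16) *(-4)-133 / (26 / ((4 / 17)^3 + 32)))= -167.78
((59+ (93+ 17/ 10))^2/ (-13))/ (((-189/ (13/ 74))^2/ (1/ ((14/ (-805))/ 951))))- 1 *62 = 23.85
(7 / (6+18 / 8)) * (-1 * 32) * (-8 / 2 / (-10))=-1792 / 165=-10.86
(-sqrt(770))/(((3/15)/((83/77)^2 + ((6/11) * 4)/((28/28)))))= -99125 * sqrt(770)/5929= -463.92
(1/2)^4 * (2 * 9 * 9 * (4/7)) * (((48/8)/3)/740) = 81/5180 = 0.02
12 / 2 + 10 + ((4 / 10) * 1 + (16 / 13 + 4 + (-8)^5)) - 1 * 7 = -2128969 / 65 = -32753.37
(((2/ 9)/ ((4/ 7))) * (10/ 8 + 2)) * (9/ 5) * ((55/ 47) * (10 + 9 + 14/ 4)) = 45045/ 752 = 59.90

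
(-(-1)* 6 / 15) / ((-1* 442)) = -1 / 1105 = -0.00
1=1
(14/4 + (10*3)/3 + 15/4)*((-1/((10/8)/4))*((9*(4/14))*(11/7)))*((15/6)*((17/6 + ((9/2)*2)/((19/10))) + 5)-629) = 620468838/4655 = 133290.84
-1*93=-93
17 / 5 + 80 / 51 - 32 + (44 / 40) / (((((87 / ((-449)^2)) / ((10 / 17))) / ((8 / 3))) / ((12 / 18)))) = 175609807 / 66555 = 2638.57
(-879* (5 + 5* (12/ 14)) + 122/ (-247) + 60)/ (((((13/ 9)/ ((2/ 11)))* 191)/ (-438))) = 110450574756/ 47224177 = 2338.86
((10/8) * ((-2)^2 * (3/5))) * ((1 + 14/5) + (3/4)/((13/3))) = 3099/260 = 11.92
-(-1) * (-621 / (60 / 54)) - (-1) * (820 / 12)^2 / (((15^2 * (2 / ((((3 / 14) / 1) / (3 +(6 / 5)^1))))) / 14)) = -1563469 / 2835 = -551.49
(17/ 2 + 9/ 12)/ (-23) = -37/ 92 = -0.40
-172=-172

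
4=4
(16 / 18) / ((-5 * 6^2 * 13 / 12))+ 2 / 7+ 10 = 126304 / 12285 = 10.28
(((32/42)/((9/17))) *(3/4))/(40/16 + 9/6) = 17/63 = 0.27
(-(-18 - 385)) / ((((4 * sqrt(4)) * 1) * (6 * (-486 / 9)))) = -403 / 2592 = -0.16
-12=-12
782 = 782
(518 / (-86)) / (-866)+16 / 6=298681 / 111714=2.67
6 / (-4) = -3 / 2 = -1.50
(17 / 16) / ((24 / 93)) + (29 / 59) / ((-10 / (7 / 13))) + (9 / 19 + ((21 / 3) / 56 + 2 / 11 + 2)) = 704945717 / 102593920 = 6.87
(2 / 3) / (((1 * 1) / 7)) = 14 / 3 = 4.67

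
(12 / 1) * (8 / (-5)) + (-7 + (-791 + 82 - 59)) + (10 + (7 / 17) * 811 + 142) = -308.26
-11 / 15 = -0.73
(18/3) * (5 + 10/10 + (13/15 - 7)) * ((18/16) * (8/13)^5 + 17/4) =-6459437/1856465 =-3.48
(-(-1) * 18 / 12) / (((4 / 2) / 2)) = 3 / 2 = 1.50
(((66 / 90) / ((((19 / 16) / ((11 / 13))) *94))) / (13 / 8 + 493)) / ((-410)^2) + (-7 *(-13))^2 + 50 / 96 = 8281.52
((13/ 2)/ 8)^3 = 2197/ 4096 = 0.54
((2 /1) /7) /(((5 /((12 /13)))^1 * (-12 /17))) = -34 /455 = -0.07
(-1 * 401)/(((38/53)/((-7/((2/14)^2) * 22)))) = 80187569/19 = 4220398.37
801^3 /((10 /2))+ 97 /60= 6167068909 /60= 102784481.82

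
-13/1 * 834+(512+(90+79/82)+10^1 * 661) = -297581/82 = -3629.04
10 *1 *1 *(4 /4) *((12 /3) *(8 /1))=320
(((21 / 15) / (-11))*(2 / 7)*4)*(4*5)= -32 / 11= -2.91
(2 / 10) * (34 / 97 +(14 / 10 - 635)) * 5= -307126 / 485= -633.25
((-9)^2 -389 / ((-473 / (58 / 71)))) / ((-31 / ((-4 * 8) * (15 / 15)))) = 87769120 / 1041073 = 84.31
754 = 754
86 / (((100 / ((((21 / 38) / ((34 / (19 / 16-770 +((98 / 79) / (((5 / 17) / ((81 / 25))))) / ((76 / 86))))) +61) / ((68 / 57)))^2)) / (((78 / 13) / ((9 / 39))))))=179904468759156880756426071 / 4817226150937600000000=37346.07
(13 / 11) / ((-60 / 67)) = -871 / 660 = -1.32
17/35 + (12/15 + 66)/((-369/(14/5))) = -0.02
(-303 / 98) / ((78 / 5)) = -505 / 2548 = -0.20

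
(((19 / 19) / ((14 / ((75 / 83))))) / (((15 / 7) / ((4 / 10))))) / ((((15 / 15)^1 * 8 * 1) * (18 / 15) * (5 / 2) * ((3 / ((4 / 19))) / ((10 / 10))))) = 1 / 28386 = 0.00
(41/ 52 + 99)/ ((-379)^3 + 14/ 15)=-77835/ 42463151692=-0.00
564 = 564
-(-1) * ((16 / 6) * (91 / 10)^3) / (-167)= -753571 / 62625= -12.03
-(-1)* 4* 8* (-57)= -1824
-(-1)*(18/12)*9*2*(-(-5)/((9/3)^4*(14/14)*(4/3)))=5/4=1.25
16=16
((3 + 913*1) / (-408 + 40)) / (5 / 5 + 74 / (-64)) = 1832 / 115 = 15.93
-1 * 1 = -1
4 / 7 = 0.57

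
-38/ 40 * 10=-19/ 2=-9.50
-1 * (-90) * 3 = 270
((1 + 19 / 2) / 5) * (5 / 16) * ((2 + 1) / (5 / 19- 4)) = -1197 / 2272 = -0.53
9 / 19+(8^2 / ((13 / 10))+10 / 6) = 38066 / 741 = 51.37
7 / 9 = 0.78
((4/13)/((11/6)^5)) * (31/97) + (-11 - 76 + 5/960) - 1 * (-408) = 12516942103871/38992379712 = 321.01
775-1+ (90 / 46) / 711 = 1406363 / 1817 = 774.00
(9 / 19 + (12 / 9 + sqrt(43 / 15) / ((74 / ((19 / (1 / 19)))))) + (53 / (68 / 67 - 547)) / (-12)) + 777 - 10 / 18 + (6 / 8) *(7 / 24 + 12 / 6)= 361 *sqrt(645) / 1110 + 156129217513 / 200171232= 788.24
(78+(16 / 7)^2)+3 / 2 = 8303 / 98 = 84.72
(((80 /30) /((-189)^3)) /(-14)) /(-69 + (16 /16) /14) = -8 /19544923755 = -0.00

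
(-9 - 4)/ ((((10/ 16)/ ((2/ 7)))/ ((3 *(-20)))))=2496/ 7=356.57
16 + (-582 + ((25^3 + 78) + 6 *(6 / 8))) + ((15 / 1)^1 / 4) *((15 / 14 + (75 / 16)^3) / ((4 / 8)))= 913031851 / 57344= 15922.01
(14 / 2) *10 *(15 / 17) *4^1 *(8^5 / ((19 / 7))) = 963379200 / 323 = 2982598.14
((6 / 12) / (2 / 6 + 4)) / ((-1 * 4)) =-3 / 104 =-0.03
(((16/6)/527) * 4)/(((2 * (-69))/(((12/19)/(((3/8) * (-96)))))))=16/6218073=0.00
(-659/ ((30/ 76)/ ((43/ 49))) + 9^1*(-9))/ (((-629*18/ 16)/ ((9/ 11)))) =9090728/ 5085465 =1.79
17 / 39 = 0.44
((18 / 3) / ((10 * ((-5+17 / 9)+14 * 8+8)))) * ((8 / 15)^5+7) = 5348393 / 147937500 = 0.04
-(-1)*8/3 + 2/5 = 46/15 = 3.07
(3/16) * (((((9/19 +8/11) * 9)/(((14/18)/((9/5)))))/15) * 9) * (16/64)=1646811/2340800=0.70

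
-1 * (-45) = 45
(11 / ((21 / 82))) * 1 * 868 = 37282.67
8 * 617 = 4936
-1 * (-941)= 941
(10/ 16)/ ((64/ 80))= 25/ 32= 0.78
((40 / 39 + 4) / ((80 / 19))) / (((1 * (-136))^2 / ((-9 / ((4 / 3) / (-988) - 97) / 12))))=53067 / 106356439040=0.00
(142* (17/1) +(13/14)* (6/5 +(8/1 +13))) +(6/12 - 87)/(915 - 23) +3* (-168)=120541501/62440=1930.52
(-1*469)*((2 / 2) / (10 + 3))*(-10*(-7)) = -32830 / 13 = -2525.38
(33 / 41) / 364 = 33 / 14924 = 0.00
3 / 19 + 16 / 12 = 85 / 57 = 1.49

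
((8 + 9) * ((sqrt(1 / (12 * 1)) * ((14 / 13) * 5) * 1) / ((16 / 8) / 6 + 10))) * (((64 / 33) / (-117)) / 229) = -38080 * sqrt(3) / 356320107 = -0.00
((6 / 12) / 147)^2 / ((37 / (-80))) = -20 / 799533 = -0.00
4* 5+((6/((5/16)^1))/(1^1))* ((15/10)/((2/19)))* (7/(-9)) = -964/5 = -192.80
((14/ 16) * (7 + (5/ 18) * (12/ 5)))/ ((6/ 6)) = 161/ 24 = 6.71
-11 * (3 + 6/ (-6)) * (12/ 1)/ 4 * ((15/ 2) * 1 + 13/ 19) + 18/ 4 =-20355/ 38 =-535.66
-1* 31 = -31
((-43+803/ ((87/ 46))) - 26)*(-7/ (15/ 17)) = -736253/ 261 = -2820.89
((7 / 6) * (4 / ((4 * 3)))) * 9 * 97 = 679 / 2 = 339.50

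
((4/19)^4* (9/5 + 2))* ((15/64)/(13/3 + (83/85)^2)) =65025/196496632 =0.00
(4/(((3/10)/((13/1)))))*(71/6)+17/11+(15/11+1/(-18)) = 2053.96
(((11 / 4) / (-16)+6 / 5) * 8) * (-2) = -329 / 20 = -16.45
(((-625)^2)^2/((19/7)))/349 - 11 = 1068115161434/6631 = 161079047.12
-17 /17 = -1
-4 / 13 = -0.31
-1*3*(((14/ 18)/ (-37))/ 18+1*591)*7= -24797129/ 1998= -12410.98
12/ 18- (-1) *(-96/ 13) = -262/ 39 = -6.72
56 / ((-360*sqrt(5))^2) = 7 / 81000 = 0.00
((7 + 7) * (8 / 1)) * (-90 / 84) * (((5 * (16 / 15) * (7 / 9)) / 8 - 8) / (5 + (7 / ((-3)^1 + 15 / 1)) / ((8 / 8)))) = 32320 / 201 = 160.80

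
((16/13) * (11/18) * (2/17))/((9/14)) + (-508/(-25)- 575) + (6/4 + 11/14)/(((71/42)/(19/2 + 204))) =-8447708857/31774275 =-265.87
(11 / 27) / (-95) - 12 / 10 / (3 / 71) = -72857 / 2565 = -28.40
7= 7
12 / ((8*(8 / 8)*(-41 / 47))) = -1.72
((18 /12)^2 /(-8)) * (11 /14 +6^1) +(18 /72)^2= -827 /448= -1.85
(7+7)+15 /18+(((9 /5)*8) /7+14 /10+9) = 5731 /210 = 27.29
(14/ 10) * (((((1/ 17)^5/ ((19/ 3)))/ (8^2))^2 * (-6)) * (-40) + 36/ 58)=23475071630290770189/ 27014963384064743680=0.87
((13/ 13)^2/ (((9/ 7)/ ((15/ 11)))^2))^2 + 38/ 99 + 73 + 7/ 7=89713981/ 1185921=75.65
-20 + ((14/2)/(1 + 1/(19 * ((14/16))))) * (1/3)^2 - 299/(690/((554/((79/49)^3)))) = -239477215282/3128332455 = -76.55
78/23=3.39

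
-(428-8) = -420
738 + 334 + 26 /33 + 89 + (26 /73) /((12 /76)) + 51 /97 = 90709472 /77891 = 1164.57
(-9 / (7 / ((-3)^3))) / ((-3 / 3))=-243 / 7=-34.71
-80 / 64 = -1.25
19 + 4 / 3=61 / 3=20.33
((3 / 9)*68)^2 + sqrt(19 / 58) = 514.35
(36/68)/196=9/3332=0.00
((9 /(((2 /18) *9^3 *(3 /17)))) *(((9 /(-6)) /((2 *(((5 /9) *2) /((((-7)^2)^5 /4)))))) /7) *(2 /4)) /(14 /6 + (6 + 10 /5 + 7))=-2058033957 /16640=-123679.93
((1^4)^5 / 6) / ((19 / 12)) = 2 / 19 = 0.11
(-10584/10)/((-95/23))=121716/475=256.24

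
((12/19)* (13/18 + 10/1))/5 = 386/285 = 1.35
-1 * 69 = -69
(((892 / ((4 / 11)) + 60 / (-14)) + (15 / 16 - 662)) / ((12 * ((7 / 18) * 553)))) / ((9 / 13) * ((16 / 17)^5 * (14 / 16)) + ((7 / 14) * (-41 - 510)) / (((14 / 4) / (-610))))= 11086900849791 / 768504808190982464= 0.00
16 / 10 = 8 / 5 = 1.60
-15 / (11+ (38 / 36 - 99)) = 54 / 313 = 0.17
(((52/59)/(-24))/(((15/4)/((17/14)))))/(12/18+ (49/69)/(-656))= -0.02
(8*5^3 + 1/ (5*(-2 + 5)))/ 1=15001/ 15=1000.07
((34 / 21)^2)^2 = 1336336 / 194481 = 6.87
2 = 2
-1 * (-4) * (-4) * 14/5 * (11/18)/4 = -308/45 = -6.84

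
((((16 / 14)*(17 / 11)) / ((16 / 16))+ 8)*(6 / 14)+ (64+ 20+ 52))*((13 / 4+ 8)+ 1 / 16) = 1585.85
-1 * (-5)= 5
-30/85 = -6/17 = -0.35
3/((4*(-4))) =-3/16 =-0.19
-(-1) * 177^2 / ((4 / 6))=93987 / 2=46993.50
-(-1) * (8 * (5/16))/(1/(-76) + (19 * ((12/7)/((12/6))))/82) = 10906/809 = 13.48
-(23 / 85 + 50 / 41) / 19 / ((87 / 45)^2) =-233685 / 11137363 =-0.02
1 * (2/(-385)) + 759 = 758.99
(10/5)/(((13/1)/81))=162/13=12.46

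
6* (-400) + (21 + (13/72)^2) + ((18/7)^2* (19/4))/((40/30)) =-598312151/254016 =-2355.41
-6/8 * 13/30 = -13/40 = -0.32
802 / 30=401 / 15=26.73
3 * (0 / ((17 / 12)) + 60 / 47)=180 / 47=3.83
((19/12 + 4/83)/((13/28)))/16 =875/3984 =0.22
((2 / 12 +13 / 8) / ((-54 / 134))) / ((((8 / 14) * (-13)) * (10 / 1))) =20167 / 336960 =0.06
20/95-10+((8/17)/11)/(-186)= -3234802/330429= -9.79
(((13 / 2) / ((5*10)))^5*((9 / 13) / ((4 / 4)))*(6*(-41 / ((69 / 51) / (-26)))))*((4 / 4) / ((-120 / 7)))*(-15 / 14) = 0.01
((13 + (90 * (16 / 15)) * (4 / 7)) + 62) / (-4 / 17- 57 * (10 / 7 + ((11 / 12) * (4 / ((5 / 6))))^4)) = -95625 / 15792398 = -0.01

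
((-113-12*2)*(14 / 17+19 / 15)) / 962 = -5617 / 18870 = -0.30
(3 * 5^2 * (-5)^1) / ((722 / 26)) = -4875 / 361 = -13.50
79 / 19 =4.16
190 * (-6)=-1140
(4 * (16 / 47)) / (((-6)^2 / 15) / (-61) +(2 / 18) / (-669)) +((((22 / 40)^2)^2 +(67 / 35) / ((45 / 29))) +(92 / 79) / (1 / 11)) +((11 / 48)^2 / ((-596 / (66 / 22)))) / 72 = -789663021093517374163 / 38843852875269120000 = -20.33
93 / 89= 1.04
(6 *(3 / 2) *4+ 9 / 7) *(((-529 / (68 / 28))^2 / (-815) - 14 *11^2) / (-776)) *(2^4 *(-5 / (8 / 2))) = -15388131177 / 9138758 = -1683.83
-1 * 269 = -269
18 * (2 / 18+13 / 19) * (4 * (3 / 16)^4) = 1377 / 19456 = 0.07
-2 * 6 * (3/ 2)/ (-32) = 9/ 16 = 0.56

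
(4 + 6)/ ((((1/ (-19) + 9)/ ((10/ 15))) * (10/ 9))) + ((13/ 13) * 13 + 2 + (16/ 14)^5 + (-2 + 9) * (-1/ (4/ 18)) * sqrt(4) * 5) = -424835221/ 1428595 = -297.38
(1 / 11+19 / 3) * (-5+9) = 848 / 33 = 25.70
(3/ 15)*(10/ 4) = 1/ 2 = 0.50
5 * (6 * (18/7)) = 540/7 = 77.14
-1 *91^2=-8281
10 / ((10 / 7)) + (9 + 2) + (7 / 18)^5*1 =34029031 / 1889568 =18.01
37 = 37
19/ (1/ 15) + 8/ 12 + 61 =1040/ 3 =346.67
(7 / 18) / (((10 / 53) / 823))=305333 / 180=1696.29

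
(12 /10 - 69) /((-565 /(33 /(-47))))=-99 /1175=-0.08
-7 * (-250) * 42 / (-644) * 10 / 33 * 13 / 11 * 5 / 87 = -568750 / 242121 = -2.35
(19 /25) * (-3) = -57 /25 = -2.28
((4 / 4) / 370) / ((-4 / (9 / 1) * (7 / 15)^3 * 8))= -6075 / 812224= -0.01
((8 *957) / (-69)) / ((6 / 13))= -16588 / 69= -240.41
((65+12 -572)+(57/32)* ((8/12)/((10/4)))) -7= -20061/40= -501.52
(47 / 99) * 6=94 / 33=2.85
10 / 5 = 2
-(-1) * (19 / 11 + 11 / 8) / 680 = 273 / 59840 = 0.00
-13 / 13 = -1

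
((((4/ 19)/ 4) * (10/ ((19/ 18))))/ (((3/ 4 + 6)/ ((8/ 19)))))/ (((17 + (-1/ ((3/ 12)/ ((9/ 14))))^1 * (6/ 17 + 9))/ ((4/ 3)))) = -304640/ 51792309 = -0.01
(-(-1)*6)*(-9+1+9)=6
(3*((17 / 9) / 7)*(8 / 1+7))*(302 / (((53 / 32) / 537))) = 441113280 / 371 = 1188984.58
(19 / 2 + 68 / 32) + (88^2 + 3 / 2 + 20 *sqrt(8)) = 7813.69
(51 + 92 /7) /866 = 449 /6062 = 0.07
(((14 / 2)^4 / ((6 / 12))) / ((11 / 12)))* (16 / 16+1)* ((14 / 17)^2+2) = 89201952 / 3179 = 28059.75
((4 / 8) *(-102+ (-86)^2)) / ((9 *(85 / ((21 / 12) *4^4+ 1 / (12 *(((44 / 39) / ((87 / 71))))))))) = 20420789333 / 9559440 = 2136.19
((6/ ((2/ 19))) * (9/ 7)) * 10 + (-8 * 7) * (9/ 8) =4689/ 7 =669.86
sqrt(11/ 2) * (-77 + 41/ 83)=-3175 * sqrt(22)/ 83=-179.42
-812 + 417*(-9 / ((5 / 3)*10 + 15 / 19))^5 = -806717711587134181 / 975248753121875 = -827.19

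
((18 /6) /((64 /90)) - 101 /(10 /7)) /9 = -10637 /1440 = -7.39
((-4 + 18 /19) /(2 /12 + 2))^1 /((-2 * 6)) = 29 /247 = 0.12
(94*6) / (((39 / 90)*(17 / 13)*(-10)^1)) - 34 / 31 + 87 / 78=-99.51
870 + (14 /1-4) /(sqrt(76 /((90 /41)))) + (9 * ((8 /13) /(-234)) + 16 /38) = 15 * sqrt(7790) /779 + 2794846 /3211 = 872.10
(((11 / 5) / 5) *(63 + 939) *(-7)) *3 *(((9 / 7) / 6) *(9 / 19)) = -446391 / 475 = -939.77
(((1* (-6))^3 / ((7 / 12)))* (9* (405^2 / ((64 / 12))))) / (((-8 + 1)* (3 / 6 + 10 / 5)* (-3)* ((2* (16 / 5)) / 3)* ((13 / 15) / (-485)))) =2609707460625 / 5096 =512108999.34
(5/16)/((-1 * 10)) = -1/32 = -0.03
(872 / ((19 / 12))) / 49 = 10464 / 931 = 11.24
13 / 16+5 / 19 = 327 / 304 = 1.08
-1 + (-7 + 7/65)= -513/65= -7.89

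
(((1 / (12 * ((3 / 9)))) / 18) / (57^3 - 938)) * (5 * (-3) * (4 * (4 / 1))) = -0.00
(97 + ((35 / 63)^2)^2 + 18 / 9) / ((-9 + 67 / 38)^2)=938836816 / 496175625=1.89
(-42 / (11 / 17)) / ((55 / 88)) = -5712 / 55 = -103.85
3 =3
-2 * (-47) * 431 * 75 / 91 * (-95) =-3172112.64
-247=-247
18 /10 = 9 /5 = 1.80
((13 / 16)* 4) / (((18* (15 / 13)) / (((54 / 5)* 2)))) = 169 / 50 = 3.38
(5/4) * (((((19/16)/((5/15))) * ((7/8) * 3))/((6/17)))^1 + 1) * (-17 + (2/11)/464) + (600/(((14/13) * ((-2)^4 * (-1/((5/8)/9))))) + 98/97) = -3117717586961/5323186176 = -585.69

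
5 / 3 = 1.67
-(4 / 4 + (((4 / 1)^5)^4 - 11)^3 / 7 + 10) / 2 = -664613997872510660428461710117961101 / 7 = -94944856838930094346923100000000000.00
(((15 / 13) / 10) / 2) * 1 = 3 / 52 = 0.06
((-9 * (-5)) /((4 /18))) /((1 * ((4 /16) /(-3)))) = -2430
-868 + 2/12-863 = -10385/6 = -1730.83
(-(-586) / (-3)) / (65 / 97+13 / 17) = -483157 / 3549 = -136.14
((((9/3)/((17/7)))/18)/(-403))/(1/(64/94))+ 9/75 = 2895173/24149775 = 0.12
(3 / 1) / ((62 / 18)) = 27 / 31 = 0.87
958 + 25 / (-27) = 25841 / 27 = 957.07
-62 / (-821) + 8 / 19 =7746 / 15599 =0.50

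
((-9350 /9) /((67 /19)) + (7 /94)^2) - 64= -1910684765 /5328108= -358.60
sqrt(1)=1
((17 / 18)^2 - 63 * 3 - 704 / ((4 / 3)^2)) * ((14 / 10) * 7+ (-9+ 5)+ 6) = -6892.47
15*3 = 45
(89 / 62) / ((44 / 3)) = 267 / 2728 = 0.10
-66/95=-0.69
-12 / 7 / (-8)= 3 / 14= 0.21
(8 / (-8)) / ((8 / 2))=-1 / 4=-0.25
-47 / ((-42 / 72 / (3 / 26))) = 846 / 91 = 9.30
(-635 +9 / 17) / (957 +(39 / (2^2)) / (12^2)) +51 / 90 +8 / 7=98082493 / 93716070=1.05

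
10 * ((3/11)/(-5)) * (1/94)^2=-3/48598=-0.00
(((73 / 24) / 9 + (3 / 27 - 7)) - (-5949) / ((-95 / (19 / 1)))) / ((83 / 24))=-1292059 / 3735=-345.93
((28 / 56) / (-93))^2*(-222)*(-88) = 1628 / 2883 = 0.56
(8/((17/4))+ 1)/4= 49/68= 0.72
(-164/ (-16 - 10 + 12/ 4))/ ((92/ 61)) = 2501/ 529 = 4.73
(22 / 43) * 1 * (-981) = -21582 / 43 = -501.91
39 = 39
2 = 2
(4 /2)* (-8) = -16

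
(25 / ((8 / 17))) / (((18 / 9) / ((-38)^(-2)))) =425 / 23104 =0.02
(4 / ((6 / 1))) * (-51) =-34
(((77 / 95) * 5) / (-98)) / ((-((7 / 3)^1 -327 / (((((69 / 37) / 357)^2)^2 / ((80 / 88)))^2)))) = -312695764227033 / 3685870967738895799316714865607930738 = -0.00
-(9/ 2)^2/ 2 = -10.12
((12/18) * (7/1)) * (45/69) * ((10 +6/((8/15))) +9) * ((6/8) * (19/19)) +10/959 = 12185935/176456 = 69.06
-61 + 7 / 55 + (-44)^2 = 103132 / 55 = 1875.13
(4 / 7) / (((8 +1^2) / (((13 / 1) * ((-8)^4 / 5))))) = 212992 / 315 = 676.17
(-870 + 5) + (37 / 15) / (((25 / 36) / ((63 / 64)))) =-1723007 / 2000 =-861.50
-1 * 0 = 0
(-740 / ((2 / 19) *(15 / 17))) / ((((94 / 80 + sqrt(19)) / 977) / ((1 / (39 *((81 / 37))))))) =1624382788240 / 267166107 - 1382453436800 *sqrt(19) / 267166107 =-16475.11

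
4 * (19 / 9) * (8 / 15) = 608 / 135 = 4.50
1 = 1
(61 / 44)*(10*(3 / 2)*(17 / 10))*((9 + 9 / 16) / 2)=169.03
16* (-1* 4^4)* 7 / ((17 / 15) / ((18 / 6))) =-75896.47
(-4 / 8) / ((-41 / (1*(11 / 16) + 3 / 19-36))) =-10687 / 24928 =-0.43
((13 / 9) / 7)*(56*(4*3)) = 416 / 3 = 138.67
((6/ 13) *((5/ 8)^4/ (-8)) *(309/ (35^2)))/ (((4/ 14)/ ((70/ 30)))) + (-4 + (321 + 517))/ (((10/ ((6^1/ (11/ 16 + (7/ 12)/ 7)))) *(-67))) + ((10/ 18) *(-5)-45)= -2731723354951/ 47520645120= -57.48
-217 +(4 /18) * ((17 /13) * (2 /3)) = -76099 /351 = -216.81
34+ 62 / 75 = 34.83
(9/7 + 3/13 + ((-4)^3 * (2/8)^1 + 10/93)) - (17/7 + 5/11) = -1606702/93093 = -17.26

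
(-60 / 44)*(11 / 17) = -15 / 17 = -0.88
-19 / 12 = -1.58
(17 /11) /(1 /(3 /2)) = 51 /22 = 2.32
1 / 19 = 0.05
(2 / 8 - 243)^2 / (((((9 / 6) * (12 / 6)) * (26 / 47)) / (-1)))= -35507.63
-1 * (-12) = 12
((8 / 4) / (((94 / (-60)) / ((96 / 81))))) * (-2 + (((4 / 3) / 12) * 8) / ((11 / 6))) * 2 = 64000 / 13959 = 4.58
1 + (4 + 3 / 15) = 26 / 5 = 5.20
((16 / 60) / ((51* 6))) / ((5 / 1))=2 / 11475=0.00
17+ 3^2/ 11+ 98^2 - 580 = 99460/ 11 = 9041.82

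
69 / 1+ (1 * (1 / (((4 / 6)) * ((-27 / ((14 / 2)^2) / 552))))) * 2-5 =-2941.33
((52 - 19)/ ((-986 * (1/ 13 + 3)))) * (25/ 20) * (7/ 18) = -1001/ 189312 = -0.01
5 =5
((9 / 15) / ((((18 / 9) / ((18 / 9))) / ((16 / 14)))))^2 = 576 / 1225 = 0.47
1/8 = 0.12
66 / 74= 0.89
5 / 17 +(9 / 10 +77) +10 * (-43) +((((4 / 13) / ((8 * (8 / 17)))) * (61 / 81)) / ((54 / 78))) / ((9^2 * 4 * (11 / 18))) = -69061207807 / 196305120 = -351.81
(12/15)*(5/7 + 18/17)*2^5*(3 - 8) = -27008/119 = -226.96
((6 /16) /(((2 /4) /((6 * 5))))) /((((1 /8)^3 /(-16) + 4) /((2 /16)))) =23040 /32767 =0.70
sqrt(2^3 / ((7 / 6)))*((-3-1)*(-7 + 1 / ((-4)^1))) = 116*sqrt(21) / 7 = 75.94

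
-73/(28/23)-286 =-9687/28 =-345.96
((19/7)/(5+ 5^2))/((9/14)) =19/135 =0.14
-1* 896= -896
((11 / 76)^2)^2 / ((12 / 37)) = 541717 / 400346112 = 0.00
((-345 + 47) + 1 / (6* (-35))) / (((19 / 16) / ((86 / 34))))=-21527864 / 33915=-634.76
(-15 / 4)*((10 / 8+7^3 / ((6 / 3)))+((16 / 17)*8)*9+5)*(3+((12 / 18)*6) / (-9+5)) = -250425 / 136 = -1841.36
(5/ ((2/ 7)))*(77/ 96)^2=207515/ 18432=11.26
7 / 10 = 0.70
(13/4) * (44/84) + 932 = 78431/84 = 933.70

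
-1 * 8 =-8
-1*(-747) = 747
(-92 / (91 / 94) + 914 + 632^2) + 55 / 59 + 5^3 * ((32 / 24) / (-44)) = 400240.11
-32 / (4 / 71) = -568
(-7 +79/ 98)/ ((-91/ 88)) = 26708/ 4459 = 5.99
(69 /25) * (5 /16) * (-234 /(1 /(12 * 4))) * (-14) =678132 /5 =135626.40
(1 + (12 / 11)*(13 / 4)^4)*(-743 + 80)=-57274581 / 704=-81355.94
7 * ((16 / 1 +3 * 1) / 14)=19 / 2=9.50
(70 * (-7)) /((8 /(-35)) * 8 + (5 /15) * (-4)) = 154.97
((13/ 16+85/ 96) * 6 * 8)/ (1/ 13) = 2119/ 2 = 1059.50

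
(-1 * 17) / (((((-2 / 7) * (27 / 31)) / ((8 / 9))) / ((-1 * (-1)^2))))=-14756 / 243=-60.72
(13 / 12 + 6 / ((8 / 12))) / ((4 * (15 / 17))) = 2057 / 720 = 2.86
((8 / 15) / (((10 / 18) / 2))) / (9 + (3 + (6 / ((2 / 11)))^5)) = 16 / 326128375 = 0.00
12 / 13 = 0.92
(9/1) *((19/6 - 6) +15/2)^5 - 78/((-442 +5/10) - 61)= 19919.56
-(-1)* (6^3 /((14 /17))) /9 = 204 /7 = 29.14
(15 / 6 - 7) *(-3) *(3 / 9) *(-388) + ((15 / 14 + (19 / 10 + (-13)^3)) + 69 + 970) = -101536 / 35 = -2901.03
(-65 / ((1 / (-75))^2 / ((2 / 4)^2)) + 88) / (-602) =365273 / 2408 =151.69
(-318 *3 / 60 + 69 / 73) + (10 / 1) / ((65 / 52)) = -5077 / 730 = -6.95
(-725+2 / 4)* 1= -1449 / 2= -724.50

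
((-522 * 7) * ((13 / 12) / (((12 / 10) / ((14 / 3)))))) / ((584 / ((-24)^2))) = -1108380 / 73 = -15183.29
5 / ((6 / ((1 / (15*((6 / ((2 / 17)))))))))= 1 / 918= 0.00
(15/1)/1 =15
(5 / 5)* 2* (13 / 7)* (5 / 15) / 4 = 0.31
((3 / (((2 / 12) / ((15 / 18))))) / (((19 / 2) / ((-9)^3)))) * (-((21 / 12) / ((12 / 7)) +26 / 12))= 557685 / 152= 3668.98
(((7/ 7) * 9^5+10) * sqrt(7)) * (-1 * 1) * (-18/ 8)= 531531 * sqrt(7)/ 4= 351574.71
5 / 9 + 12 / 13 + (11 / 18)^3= 129407 / 75816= 1.71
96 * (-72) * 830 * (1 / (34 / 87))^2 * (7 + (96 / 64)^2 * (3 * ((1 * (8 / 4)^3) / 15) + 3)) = -188347480416 / 289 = -651721385.52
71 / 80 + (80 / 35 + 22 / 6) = 11491 / 1680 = 6.84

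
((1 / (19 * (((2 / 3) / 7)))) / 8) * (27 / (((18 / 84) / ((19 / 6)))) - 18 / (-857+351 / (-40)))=290188269 / 10527824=27.56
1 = 1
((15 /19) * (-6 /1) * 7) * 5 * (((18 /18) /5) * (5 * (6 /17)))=-18900 /323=-58.51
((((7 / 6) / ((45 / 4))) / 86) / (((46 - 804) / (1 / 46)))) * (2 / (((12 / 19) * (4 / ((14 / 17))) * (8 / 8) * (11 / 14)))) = -0.00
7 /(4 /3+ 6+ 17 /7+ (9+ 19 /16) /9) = 7056 /10981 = 0.64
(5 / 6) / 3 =5 / 18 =0.28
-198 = -198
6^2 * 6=216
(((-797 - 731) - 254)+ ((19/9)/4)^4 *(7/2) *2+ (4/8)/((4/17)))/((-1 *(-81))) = -2988594281/136048896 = -21.97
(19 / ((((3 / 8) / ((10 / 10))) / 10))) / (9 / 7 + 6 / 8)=2240 / 9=248.89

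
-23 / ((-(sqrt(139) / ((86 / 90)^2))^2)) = 78632423 / 569986875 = 0.14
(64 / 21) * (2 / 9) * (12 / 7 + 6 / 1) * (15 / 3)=1280 / 49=26.12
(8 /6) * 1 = 4 /3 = 1.33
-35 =-35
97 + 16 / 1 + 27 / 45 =568 / 5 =113.60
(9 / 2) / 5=9 / 10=0.90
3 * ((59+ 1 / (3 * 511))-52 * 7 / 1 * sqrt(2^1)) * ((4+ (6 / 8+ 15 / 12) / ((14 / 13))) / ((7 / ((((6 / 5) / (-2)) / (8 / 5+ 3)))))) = -11125104 / 575897+ 19188 * sqrt(2) / 161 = 149.23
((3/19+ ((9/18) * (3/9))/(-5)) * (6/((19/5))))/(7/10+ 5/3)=30/361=0.08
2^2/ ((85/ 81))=324/ 85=3.81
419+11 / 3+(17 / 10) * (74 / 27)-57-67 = 40949 / 135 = 303.33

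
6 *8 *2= 96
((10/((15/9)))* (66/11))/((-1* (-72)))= 1/2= 0.50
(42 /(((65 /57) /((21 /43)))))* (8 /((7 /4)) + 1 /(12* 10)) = 4604859 /55900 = 82.38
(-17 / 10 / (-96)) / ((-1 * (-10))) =0.00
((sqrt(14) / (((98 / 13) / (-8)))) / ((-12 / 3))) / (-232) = -13 * sqrt(14) / 11368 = -0.00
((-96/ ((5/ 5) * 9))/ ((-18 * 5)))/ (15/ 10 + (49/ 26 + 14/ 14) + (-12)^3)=-208/ 3024945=-0.00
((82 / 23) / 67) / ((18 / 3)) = 41 / 4623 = 0.01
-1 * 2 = -2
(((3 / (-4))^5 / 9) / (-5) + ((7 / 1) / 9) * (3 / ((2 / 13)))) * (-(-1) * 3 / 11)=233041 / 56320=4.14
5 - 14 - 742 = -751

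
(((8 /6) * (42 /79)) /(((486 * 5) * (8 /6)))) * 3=7 /10665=0.00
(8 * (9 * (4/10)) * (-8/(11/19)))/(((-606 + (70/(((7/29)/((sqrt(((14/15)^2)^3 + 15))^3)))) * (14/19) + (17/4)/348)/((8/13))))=-22792543663346165792194560000000 * sqrt(178388911)/16427797036768377394604100309677629631-180903507193356952500000000000000/213348013464524381748105198826982203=-0.02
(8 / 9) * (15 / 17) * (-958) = -38320 / 51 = -751.37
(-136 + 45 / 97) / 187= -0.72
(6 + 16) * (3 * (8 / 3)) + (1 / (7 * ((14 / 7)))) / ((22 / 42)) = 3875 / 22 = 176.14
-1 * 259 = -259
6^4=1296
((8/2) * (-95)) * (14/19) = -280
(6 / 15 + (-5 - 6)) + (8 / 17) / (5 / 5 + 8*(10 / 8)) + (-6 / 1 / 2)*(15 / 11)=-13696 / 935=-14.65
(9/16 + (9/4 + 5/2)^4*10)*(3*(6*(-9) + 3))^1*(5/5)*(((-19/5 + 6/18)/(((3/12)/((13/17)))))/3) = 110133413/40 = 2753335.32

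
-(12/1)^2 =-144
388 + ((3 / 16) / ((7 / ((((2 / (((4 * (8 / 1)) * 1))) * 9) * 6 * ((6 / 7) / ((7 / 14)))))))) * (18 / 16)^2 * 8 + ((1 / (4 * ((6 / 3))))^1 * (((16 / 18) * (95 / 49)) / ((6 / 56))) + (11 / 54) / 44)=132624913 / 338688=391.58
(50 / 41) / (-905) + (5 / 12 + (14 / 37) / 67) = 92932543 / 220759908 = 0.42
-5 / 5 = -1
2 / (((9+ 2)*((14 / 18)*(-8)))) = -9 / 308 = -0.03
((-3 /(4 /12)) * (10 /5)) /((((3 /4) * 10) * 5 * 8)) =-3 /50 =-0.06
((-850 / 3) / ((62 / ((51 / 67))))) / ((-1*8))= 7225 / 16616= 0.43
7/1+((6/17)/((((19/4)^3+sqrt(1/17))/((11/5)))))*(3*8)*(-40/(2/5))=-8308328513/799775881+129761280*sqrt(17)/13596189977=-10.35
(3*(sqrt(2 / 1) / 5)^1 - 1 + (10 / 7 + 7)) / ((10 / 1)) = 3*sqrt(2) / 50 + 26 / 35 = 0.83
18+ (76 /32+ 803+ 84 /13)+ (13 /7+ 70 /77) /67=445259329 /536536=829.88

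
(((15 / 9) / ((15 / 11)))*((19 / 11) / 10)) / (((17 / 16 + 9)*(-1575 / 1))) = -152 / 11410875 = -0.00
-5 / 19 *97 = -485 / 19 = -25.53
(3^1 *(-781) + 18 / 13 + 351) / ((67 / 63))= -1630314 / 871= -1871.77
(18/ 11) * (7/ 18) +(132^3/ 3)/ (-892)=-2106743/ 2453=-858.84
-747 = -747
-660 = -660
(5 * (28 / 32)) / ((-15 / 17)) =-119 / 24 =-4.96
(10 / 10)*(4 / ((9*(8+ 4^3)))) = 1 / 162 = 0.01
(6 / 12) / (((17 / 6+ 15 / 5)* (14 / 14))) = 3 / 35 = 0.09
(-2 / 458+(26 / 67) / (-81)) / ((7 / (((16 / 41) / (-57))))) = 9584 / 1070036163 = 0.00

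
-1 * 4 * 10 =-40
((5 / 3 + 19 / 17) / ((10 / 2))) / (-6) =-71 / 765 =-0.09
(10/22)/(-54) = -5/594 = -0.01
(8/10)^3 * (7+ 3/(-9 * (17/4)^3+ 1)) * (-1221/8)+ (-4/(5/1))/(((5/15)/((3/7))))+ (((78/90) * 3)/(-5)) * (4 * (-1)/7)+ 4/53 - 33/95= -21306783557943/38904312125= -547.67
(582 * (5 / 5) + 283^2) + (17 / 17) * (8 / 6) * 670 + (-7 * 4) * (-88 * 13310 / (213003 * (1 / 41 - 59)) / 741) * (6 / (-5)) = 741158762764661 / 9086799267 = 81564.34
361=361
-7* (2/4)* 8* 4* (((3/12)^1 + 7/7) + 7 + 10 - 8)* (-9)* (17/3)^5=1629995836/27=60370216.15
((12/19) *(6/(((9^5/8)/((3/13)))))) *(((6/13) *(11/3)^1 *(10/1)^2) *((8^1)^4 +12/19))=10959308800/133426683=82.14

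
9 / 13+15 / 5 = 48 / 13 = 3.69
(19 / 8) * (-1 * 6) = -57 / 4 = -14.25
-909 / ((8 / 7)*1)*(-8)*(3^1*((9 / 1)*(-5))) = -859005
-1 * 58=-58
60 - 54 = 6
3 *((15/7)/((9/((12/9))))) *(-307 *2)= -584.76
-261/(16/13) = -3393/16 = -212.06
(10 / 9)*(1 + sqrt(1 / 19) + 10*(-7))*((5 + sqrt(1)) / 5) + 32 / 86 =-3940 / 43 + 4*sqrt(19) / 57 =-91.32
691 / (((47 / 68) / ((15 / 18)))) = 117470 / 141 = 833.12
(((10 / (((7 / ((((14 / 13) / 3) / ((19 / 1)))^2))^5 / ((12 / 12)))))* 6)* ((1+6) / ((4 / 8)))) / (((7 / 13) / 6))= 0.00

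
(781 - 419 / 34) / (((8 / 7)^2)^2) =62750135 / 139264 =450.58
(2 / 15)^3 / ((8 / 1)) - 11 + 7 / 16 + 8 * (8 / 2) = 1157641 / 54000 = 21.44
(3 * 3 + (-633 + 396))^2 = 51984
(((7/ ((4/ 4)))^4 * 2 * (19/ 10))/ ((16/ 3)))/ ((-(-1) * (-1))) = -136857/ 80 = -1710.71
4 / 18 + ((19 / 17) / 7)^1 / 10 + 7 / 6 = 7523 / 5355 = 1.40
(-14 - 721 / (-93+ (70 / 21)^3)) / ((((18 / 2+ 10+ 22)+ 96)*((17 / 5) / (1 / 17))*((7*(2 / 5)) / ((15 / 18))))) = -30125 / 717900276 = -0.00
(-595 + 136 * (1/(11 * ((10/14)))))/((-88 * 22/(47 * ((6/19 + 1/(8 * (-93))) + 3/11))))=45448533431/5519071360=8.23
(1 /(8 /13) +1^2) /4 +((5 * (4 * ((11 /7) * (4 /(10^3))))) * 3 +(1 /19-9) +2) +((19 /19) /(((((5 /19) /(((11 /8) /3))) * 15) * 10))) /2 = -14144159 /2394000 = -5.91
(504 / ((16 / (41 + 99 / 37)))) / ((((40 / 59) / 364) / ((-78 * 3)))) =-31976518392 / 185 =-172846045.36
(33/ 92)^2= 1089/ 8464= 0.13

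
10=10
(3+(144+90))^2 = 56169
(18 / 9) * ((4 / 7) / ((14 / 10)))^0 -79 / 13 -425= -5578 / 13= -429.08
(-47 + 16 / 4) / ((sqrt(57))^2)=-43 / 57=-0.75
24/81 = 8/27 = 0.30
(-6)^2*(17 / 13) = 612 / 13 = 47.08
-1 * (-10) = 10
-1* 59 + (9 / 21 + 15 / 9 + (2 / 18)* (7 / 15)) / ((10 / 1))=-555521 / 9450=-58.79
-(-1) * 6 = 6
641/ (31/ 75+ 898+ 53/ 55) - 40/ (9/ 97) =-2874146255/ 6677874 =-430.40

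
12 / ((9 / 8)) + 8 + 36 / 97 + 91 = 32021 / 291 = 110.04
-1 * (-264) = 264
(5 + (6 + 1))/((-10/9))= -10.80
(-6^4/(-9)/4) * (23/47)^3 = 4.22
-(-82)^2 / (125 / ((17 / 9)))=-114308 / 1125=-101.61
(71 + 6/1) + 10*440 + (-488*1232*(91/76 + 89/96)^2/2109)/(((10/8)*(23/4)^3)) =372796106271919/83369999547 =4471.59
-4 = -4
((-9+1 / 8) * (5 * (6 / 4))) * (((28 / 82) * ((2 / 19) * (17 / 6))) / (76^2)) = -42245 / 35996032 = -0.00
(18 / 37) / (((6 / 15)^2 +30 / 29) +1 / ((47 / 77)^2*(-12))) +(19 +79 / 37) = 14936018546 / 690323911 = 21.64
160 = 160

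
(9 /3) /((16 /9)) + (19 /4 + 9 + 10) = 407 /16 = 25.44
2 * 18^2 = 648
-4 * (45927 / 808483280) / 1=-45927 / 202120820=-0.00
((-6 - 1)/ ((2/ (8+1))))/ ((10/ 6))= -18.90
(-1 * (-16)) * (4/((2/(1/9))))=32/9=3.56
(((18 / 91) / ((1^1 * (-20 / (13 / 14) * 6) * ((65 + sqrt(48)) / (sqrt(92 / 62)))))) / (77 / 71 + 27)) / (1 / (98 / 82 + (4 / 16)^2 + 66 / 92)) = -11787633 * sqrt(1426) / 218157940720384 + 906741 * sqrt(4278) / 272697425900480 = -0.00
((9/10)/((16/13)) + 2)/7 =437/1120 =0.39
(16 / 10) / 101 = 8 / 505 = 0.02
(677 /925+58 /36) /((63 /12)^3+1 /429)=178514336 /11025166575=0.02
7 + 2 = 9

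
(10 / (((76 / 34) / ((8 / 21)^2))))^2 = 29593600 / 70207641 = 0.42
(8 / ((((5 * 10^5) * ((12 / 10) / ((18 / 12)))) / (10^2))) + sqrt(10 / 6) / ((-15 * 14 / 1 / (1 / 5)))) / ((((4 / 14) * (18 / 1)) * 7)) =1 / 18000 - sqrt(15) / 113400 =0.00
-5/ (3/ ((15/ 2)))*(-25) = 625/ 2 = 312.50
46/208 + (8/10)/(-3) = -71/1560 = -0.05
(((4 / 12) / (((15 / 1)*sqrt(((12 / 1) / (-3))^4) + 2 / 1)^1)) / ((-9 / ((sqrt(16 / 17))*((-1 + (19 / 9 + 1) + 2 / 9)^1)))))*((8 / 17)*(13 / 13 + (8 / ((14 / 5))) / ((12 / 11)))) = -1216*sqrt(17) / 8497467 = -0.00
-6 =-6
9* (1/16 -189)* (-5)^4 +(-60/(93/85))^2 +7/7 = -1059765.15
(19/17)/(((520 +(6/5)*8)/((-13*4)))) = -1235/11254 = -0.11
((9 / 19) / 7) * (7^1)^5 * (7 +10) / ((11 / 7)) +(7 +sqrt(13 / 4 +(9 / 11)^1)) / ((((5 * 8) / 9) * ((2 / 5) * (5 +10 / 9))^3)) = 6561 * sqrt(1969) / 9370240 +99568229733 / 8092480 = 12303.83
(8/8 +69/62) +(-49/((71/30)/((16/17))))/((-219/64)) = 42651661/5462882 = 7.81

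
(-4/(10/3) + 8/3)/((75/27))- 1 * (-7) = 7.53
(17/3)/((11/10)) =170/33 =5.15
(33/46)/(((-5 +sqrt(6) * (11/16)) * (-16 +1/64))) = 2816 * sqrt(6)/2022781 +20480/2022781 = 0.01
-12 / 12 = -1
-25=-25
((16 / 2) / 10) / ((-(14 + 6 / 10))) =-4 / 73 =-0.05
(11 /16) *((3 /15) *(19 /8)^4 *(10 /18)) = 2.43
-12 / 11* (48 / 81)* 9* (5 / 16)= -20 / 11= -1.82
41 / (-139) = -0.29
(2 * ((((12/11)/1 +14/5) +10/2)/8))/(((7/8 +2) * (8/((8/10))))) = 489/6325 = 0.08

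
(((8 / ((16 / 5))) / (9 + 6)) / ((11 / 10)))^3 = 125 / 35937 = 0.00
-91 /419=-0.22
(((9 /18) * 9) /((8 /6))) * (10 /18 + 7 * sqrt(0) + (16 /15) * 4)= 651 /40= 16.28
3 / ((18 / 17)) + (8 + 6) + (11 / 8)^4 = 250771 / 12288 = 20.41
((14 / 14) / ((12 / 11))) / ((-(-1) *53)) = 0.02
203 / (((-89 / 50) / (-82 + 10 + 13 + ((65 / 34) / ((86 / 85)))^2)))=8322142325 / 1316488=6321.47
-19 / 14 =-1.36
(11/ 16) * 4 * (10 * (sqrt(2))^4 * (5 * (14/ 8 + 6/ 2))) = 5225/ 2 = 2612.50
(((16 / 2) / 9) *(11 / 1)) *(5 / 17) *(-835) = -367400 / 153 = -2401.31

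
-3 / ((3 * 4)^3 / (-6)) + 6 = 577 / 96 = 6.01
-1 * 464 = -464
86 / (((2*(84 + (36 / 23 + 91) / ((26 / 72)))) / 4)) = 0.51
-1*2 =-2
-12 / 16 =-3 / 4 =-0.75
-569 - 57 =-626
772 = 772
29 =29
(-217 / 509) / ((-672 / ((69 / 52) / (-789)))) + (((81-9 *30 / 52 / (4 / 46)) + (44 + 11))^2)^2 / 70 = 99458885285629562981 / 205544660805120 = 483879.68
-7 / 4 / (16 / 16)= -7 / 4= -1.75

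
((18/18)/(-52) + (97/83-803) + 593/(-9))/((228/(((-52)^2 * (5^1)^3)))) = -1286385.67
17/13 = 1.31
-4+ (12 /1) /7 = -16 /7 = -2.29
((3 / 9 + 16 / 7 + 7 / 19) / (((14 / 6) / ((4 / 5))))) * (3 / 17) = 14304 / 79135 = 0.18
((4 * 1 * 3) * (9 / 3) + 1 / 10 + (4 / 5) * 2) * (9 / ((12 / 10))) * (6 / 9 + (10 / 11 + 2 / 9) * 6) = 46371 / 22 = 2107.77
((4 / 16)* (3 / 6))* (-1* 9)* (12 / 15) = -0.90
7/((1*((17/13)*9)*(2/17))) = 91/18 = 5.06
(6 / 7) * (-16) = -96 / 7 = -13.71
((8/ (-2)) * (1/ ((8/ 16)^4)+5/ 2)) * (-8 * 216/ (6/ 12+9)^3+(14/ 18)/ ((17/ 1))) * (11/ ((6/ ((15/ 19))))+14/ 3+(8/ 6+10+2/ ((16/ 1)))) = 204281239793/ 79756452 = 2561.31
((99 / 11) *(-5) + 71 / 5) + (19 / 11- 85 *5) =-24974 / 55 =-454.07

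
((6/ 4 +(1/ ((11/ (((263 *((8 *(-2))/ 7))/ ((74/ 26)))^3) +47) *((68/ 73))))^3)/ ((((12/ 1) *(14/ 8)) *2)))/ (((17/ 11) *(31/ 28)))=73846420117924125819932233819301601381215952437809655/ 3537886748615876531313871426470988658626529055056548107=0.02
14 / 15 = 0.93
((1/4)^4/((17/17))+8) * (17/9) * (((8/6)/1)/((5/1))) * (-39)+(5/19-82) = -4358797/18240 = -238.97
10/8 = 5/4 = 1.25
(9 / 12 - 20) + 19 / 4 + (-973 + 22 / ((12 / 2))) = -5903 / 6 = -983.83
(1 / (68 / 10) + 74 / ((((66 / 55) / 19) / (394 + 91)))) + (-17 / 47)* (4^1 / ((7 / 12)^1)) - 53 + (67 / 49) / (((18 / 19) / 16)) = 400439155891 / 704718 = 568226.09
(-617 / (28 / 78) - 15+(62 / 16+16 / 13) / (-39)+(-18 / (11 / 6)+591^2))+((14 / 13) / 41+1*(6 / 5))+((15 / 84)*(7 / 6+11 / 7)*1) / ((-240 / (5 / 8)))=59810124578361191 / 172096404480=347538.49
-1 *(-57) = 57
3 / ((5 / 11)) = 33 / 5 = 6.60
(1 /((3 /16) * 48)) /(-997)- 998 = -8955055 /8973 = -998.00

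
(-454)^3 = -93576664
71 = 71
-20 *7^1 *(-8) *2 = 2240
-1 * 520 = -520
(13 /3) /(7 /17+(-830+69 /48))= -0.01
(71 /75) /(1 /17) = 1207 /75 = 16.09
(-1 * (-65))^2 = 4225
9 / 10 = 0.90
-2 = -2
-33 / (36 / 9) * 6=-99 / 2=-49.50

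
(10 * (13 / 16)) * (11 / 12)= 715 / 96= 7.45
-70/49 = -10/7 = -1.43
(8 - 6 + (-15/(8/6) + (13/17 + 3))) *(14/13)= -5.91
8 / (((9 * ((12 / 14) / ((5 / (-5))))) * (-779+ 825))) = -14 / 621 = -0.02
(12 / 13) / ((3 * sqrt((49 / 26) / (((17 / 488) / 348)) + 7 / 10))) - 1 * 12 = -12 + 4 * sqrt(91954623670) / 540909551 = -12.00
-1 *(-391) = 391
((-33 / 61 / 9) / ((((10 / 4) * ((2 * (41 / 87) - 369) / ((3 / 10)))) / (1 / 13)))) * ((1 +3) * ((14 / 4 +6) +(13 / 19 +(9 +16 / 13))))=350958 / 2850902405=0.00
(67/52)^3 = 300763/140608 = 2.14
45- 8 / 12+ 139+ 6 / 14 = 3859 / 21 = 183.76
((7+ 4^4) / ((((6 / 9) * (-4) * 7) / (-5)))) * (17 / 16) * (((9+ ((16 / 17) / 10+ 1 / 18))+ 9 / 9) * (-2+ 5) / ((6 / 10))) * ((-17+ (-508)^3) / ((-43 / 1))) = 892358122825305 / 77056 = 11580644243.48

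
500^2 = 250000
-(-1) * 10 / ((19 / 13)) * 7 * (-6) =-5460 / 19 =-287.37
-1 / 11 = -0.09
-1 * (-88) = 88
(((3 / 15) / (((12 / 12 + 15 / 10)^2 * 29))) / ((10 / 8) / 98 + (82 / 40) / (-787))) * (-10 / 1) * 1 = -2468032 / 2270265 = -1.09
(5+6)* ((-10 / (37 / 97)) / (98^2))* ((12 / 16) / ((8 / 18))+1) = -229405 / 2842784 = -0.08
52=52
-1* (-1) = 1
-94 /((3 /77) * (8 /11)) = -39809 /12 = -3317.42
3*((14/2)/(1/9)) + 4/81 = 15313/81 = 189.05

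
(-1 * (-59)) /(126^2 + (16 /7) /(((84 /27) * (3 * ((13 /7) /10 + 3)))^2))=20538077 /5526484128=0.00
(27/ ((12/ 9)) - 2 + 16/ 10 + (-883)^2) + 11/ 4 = 3898558/ 5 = 779711.60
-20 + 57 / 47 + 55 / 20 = -3015 / 188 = -16.04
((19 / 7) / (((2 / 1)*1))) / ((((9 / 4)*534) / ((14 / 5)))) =38 / 12015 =0.00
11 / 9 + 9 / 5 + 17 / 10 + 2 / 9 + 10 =269 / 18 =14.94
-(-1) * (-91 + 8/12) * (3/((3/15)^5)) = -846875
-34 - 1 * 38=-72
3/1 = 3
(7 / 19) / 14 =1 / 38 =0.03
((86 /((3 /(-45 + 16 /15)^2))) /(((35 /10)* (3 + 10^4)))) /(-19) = -74696332 /898019325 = -0.08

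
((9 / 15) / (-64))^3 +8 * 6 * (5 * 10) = 78643199973 / 32768000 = 2400.00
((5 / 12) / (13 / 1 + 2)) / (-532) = -1 / 19152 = -0.00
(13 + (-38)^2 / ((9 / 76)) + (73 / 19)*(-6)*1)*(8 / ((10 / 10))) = 16667336 / 171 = 97469.80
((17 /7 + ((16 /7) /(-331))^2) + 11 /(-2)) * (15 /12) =-3.84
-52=-52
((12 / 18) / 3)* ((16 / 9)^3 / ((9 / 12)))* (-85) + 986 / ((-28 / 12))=-77719274 / 137781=-564.08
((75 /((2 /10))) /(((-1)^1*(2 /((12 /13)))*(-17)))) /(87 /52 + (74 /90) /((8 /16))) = 405000 /131971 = 3.07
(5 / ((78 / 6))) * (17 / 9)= 85 / 117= 0.73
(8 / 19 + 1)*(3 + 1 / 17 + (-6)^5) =-3567780 / 323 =-11045.76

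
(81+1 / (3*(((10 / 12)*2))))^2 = 164836 / 25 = 6593.44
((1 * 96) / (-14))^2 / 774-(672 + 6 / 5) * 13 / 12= -15365071 / 21070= -729.24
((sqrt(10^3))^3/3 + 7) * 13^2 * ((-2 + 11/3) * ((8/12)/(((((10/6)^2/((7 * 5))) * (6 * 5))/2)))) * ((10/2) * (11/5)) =182182/15 + 52052000 * sqrt(10)/9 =18301354.00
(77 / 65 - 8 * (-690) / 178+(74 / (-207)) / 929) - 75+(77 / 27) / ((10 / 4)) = -139049515342 / 3337418565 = -41.66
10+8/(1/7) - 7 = 59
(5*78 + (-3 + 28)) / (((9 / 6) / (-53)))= -43990 / 3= -14663.33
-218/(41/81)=-17658/41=-430.68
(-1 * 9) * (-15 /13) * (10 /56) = 675 /364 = 1.85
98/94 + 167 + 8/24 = 23741/141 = 168.38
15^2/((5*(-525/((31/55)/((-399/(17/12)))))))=527/3072300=0.00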